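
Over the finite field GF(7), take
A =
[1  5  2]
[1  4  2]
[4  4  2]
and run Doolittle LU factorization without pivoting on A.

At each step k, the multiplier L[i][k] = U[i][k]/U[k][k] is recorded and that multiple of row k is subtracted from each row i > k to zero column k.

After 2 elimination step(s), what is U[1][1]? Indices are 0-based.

Step 1: pivot at (0,0) is 1.
  row1 ← row1 − (1)·row0  ⇒  L[1][0]=1, U row1=(0, 6, 0)
  row2 ← row2 − (4)·row0  ⇒  L[2][0]=4, U row2=(0, 5, 1)
Step 2: pivot at (1,1) is 6.
  row2 ← row2 − (2)·row1  ⇒  L[2][1]=2, U row2=(0, 0, 1)

U[1][1] = 6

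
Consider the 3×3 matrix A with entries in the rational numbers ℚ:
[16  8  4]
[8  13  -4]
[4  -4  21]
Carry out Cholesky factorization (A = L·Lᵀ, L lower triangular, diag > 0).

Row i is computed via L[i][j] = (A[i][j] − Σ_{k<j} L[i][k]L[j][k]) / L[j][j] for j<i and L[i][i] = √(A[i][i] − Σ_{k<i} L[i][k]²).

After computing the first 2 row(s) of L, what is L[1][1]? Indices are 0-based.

Step 1: L[0][0] = √(16) = 4.
  L[1][0] = (8) / L[0][0] = 2.
Step 2: L[1][1] = √(9) = 3.

L[1][1] = 3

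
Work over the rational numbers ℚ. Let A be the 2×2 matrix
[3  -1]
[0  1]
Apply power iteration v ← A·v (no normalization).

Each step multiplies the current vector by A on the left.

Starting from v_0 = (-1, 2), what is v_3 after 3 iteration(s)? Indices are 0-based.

v_0 = (-1, 2).
v_1 = A·v_0 = (-5, 2).
v_2 = A·v_1 = (-17, 2).
v_3 = A·v_2 = (-53, 2).

v_3 = (-53, 2)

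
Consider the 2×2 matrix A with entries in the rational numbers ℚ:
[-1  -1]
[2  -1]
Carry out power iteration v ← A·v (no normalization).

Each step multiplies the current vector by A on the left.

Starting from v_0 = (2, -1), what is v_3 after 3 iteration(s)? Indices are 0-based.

v_3 = (11, -1)

v_0 = (2, -1).
v_1 = A·v_0 = (-1, 5).
v_2 = A·v_1 = (-4, -7).
v_3 = A·v_2 = (11, -1).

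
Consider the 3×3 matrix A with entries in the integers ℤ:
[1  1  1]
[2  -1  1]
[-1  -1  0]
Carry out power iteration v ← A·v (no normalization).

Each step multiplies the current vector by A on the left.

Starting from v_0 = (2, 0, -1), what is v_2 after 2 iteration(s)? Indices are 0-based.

v_0 = (2, 0, -1).
v_1 = A·v_0 = (1, 3, -2).
v_2 = A·v_1 = (2, -3, -4).

v_2 = (2, -3, -4)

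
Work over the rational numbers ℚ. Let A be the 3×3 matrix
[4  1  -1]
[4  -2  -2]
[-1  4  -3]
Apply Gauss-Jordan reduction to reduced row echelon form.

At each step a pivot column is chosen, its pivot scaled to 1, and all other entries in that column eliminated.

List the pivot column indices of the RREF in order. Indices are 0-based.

pivot columns: 0, 1, 2

[1] R0 /= 4  ⇒  (1, 1/4, -1/4)
     R1 -= 4·R0  ⇒  (0, -3, -1)
     R2 -= -1·R0  ⇒  (0, 17/4, -13/4)
[2] R1 /= -3  ⇒  (0, 1, 1/3)
     R0 -= 1/4·R1  ⇒  (1, 0, -1/3)
     R2 -= 17/4·R1  ⇒  (0, 0, -14/3)
[3] R2 /= -14/3  ⇒  (0, 0, 1)
     R0 -= -1/3·R2  ⇒  (1, 0, 0)
     R1 -= 1/3·R2  ⇒  (0, 1, 0)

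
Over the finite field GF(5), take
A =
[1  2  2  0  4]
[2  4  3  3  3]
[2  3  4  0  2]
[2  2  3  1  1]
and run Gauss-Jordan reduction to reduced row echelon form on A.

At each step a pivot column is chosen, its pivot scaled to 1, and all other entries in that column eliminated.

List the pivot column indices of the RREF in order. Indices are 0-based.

step 1: normalize row 0 (÷1) = (1, 2, 2, 0, 4)
  row 1: subtract 2×row0 = (0, 0, 4, 3, 0)
  row 2: subtract 2×row0 = (0, 4, 0, 0, 4)
  row 3: subtract 2×row0 = (0, 3, 4, 1, 3)
step 2: exchange rows 1,2
step 2: normalize row 1 (÷4) = (0, 1, 0, 0, 1)
  row 0: subtract 2×row1 = (1, 0, 2, 0, 2)
  row 3: subtract 3×row1 = (0, 0, 4, 1, 0)
step 3: normalize row 2 (÷4) = (0, 0, 1, 2, 0)
  row 0: subtract 2×row2 = (1, 0, 0, 1, 2)
  row 3: subtract 4×row2 = (0, 0, 0, 3, 0)
step 4: normalize row 3 (÷3) = (0, 0, 0, 1, 0)
  row 0: subtract 1×row3 = (1, 0, 0, 0, 2)
  row 2: subtract 2×row3 = (0, 0, 1, 0, 0)

pivot columns: 0, 1, 2, 3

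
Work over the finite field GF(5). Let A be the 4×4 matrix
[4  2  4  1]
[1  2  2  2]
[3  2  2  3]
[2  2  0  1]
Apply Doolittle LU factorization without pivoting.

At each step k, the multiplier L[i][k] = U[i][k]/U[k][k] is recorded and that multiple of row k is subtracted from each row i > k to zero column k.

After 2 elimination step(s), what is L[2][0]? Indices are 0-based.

L[2][0] = 2

[col 0] pivot 4
  R1 -= 4*R0 → (0, 4, 1, 3)  (L[1][0] := 4)
  R2 -= 2*R0 → (0, 3, 4, 1)  (L[2][0] := 2)
  R3 -= 3*R0 → (0, 1, 3, 3)  (L[3][0] := 3)
[col 1] pivot 4
  R2 -= 2*R1 → (0, 0, 2, 0)  (L[2][1] := 2)
  R3 -= 4*R1 → (0, 0, 4, 1)  (L[3][1] := 4)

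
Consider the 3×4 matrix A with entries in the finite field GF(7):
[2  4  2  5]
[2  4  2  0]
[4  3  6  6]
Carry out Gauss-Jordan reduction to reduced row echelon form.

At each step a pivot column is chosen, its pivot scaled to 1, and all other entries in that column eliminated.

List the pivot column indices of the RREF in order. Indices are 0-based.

pivot columns: 0, 1, 3

pivot(0,0)=2: scale R0 → (1, 2, 1, 6)
  clear (1,0): R1 −= (2)R0 → (0, 0, 0, 2)
  clear (2,0): R2 −= (4)R0 → (0, 2, 2, 3)
pivot(1,1): swap R1↔R2
pivot(1,1)=2: scale R1 → (0, 1, 1, 5)
  clear (0,1): R0 −= (2)R1 → (1, 0, 6, 3)
col 2: no nonzero at/below row 2; advance.
pivot(2,3)=2: scale R2 → (0, 0, 0, 1)
  clear (0,3): R0 −= (3)R2 → (1, 0, 6, 0)
  clear (1,3): R1 −= (5)R2 → (0, 1, 1, 0)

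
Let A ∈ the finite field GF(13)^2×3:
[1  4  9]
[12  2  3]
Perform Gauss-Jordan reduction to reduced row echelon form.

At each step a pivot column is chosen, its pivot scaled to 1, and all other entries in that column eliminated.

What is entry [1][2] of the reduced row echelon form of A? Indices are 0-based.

step 1: normalize row 0 (÷1) = (1, 4, 9)
  row 1: subtract 12×row0 = (0, 6, 12)
step 2: normalize row 1 (÷6) = (0, 1, 2)
  row 0: subtract 4×row1 = (1, 0, 1)

M[1][2] = 2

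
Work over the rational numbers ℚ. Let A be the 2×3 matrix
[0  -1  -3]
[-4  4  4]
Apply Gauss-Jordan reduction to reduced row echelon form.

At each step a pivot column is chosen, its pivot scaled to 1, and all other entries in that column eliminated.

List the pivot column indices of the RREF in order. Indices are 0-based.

step 1: exchange rows 0,1
step 1: normalize row 0 (÷-4) = (1, -1, -1)
step 2: normalize row 1 (÷-1) = (0, 1, 3)
  row 0: subtract -1×row1 = (1, 0, 2)

pivot columns: 0, 1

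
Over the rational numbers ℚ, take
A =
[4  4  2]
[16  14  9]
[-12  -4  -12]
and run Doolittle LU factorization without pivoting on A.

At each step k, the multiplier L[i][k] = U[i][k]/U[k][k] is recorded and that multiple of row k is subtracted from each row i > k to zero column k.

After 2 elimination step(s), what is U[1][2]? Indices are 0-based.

Step 1: pivot at (0,0) is 4.
  row1 ← row1 − (4)·row0  ⇒  L[1][0]=4, U row1=(0, -2, 1)
  row2 ← row2 − (-3)·row0  ⇒  L[2][0]=-3, U row2=(0, 8, -6)
Step 2: pivot at (1,1) is -2.
  row2 ← row2 − (-4)·row1  ⇒  L[2][1]=-4, U row2=(0, 0, -2)

U[1][2] = 1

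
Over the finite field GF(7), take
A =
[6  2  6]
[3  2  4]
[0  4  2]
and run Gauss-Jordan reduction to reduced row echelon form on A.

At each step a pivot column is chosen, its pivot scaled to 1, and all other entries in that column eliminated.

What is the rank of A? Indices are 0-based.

pivot(0,0)=6: scale R0 → (1, 5, 1)
  clear (1,0): R1 −= (3)R0 → (0, 1, 1)
pivot(1,1)=1: scale R1 → (0, 1, 1)
  clear (0,1): R0 −= (5)R1 → (1, 0, 3)
  clear (2,1): R2 −= (4)R1 → (0, 0, 5)
pivot(2,2)=5: scale R2 → (0, 0, 1)
  clear (0,2): R0 −= (3)R2 → (1, 0, 0)
  clear (1,2): R1 −= (1)R2 → (0, 1, 0)

rank = 3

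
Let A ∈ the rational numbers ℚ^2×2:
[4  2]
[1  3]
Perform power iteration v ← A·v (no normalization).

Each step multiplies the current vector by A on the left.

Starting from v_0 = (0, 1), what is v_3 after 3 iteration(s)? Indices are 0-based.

v_3 = (78, 47)

v_0 = (0, 1).
v_1 = A·v_0 = (2, 3).
v_2 = A·v_1 = (14, 11).
v_3 = A·v_2 = (78, 47).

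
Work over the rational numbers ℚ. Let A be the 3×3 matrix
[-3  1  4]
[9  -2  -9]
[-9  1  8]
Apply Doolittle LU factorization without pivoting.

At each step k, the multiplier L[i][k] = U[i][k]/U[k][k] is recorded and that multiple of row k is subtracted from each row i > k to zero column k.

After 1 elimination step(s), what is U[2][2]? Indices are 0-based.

[col 0] pivot -3
  R1 -= -3*R0 → (0, 1, 3)  (L[1][0] := -3)
  R2 -= 3*R0 → (0, -2, -4)  (L[2][0] := 3)

U[2][2] = -4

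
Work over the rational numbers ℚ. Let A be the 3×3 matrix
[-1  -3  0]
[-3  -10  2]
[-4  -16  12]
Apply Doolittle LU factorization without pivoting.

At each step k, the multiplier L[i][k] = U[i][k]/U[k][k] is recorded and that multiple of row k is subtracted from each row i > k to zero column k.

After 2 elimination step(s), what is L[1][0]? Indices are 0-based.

k=0: U[0][0]=-1
  eliminate (1,0): mult=3, new row 1: (0, -1, 2); set L[1][0]=3
  eliminate (2,0): mult=4, new row 2: (0, -4, 12); set L[2][0]=4
k=1: U[1][1]=-1
  eliminate (2,1): mult=4, new row 2: (0, 0, 4); set L[2][1]=4

L[1][0] = 3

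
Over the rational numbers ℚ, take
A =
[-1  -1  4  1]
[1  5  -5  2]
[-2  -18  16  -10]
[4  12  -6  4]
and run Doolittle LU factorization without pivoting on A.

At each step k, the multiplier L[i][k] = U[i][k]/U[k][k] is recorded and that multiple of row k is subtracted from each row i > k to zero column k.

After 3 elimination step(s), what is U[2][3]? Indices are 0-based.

k=0: U[0][0]=-1
  eliminate (1,0): mult=-1, new row 1: (0, 4, -1, 3); set L[1][0]=-1
  eliminate (2,0): mult=2, new row 2: (0, -16, 8, -12); set L[2][0]=2
  eliminate (3,0): mult=-4, new row 3: (0, 8, 10, 8); set L[3][0]=-4
k=1: U[1][1]=4
  eliminate (2,1): mult=-4, new row 2: (0, 0, 4, 0); set L[2][1]=-4
  eliminate (3,1): mult=2, new row 3: (0, 0, 12, 2); set L[3][1]=2
k=2: U[2][2]=4
  eliminate (3,2): mult=3, new row 3: (0, 0, 0, 2); set L[3][2]=3

U[2][3] = 0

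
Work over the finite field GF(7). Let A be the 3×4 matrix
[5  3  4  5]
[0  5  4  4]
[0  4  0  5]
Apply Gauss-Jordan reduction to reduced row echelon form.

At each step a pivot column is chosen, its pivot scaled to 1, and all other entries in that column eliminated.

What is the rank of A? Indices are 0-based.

[1] R0 /= 5  ⇒  (1, 2, 5, 1)
[2] R1 /= 5  ⇒  (0, 1, 5, 5)
     R0 -= 2·R1  ⇒  (1, 0, 2, 5)
     R2 -= 4·R1  ⇒  (0, 0, 1, 6)
[3] R2 /= 1  ⇒  (0, 0, 1, 6)
     R0 -= 2·R2  ⇒  (1, 0, 0, 0)
     R1 -= 5·R2  ⇒  (0, 1, 0, 3)

rank = 3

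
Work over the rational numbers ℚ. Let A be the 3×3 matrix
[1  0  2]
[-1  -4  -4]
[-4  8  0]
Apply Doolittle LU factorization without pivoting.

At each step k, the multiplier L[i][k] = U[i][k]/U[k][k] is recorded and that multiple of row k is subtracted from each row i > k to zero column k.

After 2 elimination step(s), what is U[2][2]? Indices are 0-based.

Step 1: pivot at (0,0) is 1.
  row1 ← row1 − (-1)·row0  ⇒  L[1][0]=-1, U row1=(0, -4, -2)
  row2 ← row2 − (-4)·row0  ⇒  L[2][0]=-4, U row2=(0, 8, 8)
Step 2: pivot at (1,1) is -4.
  row2 ← row2 − (-2)·row1  ⇒  L[2][1]=-2, U row2=(0, 0, 4)

U[2][2] = 4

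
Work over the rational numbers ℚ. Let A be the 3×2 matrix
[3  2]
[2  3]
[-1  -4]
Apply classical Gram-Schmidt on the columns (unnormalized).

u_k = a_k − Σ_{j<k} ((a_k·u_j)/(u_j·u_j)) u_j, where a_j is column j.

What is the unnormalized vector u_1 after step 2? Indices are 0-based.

Step 1: u_0 = a_0 = (3, 2, -1).
Step 2: u_1 = a_1 − (8/7)·u_0 = (-10/7, 5/7, -20/7).

u_1 = (-10/7, 5/7, -20/7)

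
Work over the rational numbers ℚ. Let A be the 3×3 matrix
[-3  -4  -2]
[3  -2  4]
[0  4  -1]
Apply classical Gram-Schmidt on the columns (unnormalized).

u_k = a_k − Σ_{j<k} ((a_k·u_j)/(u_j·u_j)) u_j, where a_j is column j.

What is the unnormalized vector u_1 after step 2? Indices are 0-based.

u_1 = (-3, -3, 4)

Step 1: u_0 = a_0 = (-3, 3, 0).
Step 2: u_1 = a_1 − (1/3)·u_0 = (-3, -3, 4).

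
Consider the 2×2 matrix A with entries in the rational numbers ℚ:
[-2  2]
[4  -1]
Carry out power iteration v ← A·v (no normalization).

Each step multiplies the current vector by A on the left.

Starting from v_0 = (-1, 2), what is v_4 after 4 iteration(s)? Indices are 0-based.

v_0 = (-1, 2).
v_1 = A·v_0 = (6, -6).
v_2 = A·v_1 = (-24, 30).
v_3 = A·v_2 = (108, -126).
v_4 = A·v_3 = (-468, 558).

v_4 = (-468, 558)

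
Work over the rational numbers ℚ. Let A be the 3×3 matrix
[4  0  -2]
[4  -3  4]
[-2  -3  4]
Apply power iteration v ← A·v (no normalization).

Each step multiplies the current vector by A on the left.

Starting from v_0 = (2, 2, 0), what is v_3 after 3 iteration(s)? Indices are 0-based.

v_0 = (2, 2, 0).
v_1 = A·v_0 = (8, 2, -10).
v_2 = A·v_1 = (52, -14, -62).
v_3 = A·v_2 = (332, 2, -310).

v_3 = (332, 2, -310)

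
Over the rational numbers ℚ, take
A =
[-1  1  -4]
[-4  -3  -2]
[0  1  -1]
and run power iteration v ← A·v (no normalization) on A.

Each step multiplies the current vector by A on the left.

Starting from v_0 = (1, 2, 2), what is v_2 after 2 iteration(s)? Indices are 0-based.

v_0 = (1, 2, 2).
v_1 = A·v_0 = (-7, -14, 0).
v_2 = A·v_1 = (-7, 70, -14).

v_2 = (-7, 70, -14)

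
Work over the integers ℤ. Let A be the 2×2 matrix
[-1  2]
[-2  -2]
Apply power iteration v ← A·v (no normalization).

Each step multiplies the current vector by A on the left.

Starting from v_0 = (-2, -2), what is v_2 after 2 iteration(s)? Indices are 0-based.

v_2 = (18, -12)

v_0 = (-2, -2).
v_1 = A·v_0 = (-2, 8).
v_2 = A·v_1 = (18, -12).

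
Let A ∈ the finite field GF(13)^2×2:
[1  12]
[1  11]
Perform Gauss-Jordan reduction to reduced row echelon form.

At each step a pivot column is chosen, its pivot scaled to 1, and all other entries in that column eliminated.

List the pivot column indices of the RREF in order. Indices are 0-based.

[1] R0 /= 1  ⇒  (1, 12)
     R1 -= 1·R0  ⇒  (0, 12)
[2] R1 /= 12  ⇒  (0, 1)
     R0 -= 12·R1  ⇒  (1, 0)

pivot columns: 0, 1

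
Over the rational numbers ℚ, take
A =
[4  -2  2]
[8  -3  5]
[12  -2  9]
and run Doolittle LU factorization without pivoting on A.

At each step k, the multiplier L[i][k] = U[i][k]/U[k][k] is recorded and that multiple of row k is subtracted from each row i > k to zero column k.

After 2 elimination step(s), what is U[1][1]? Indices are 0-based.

Step 1: pivot at (0,0) is 4.
  row1 ← row1 − (2)·row0  ⇒  L[1][0]=2, U row1=(0, 1, 1)
  row2 ← row2 − (3)·row0  ⇒  L[2][0]=3, U row2=(0, 4, 3)
Step 2: pivot at (1,1) is 1.
  row2 ← row2 − (4)·row1  ⇒  L[2][1]=4, U row2=(0, 0, -1)

U[1][1] = 1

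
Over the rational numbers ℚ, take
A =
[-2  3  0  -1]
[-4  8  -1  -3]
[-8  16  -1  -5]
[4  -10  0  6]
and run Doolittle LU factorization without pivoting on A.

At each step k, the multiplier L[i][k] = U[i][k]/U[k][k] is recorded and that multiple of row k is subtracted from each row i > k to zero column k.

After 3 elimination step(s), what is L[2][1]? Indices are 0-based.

k=0: U[0][0]=-2
  eliminate (1,0): mult=2, new row 1: (0, 2, -1, -1); set L[1][0]=2
  eliminate (2,0): mult=4, new row 2: (0, 4, -1, -1); set L[2][0]=4
  eliminate (3,0): mult=-2, new row 3: (0, -4, 0, 4); set L[3][0]=-2
k=1: U[1][1]=2
  eliminate (2,1): mult=2, new row 2: (0, 0, 1, 1); set L[2][1]=2
  eliminate (3,1): mult=-2, new row 3: (0, 0, -2, 2); set L[3][1]=-2
k=2: U[2][2]=1
  eliminate (3,2): mult=-2, new row 3: (0, 0, 0, 4); set L[3][2]=-2

L[2][1] = 2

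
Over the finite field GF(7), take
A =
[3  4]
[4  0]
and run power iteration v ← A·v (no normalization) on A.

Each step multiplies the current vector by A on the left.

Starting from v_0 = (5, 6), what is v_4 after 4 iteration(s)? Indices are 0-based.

v_4 = (0, 2)

v_0 = (5, 6).
v_1 = A·v_0 = (4, 6).
v_2 = A·v_1 = (1, 2).
v_3 = A·v_2 = (4, 4).
v_4 = A·v_3 = (0, 2).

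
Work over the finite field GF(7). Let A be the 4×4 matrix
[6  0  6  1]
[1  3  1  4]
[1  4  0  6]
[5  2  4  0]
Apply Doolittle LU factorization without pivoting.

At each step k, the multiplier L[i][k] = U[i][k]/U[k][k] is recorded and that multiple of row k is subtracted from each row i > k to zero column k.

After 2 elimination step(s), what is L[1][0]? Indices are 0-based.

L[1][0] = 6

[col 0] pivot 6
  R1 -= 6*R0 → (0, 3, 0, 5)  (L[1][0] := 6)
  R2 -= 6*R0 → (0, 4, 6, 0)  (L[2][0] := 6)
  R3 -= 2*R0 → (0, 2, 6, 5)  (L[3][0] := 2)
[col 1] pivot 3
  R2 -= 6*R1 → (0, 0, 6, 5)  (L[2][1] := 6)
  R3 -= 3*R1 → (0, 0, 6, 4)  (L[3][1] := 3)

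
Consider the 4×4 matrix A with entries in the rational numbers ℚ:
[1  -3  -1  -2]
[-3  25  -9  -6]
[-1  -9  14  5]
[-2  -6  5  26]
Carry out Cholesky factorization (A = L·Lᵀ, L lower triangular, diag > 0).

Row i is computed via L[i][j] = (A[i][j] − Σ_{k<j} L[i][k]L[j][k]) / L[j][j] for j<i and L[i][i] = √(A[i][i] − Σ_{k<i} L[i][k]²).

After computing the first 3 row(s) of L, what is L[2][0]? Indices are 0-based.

Step 1: L[0][0] = √(1) = 1.
  L[1][0] = (-3) / L[0][0] = -3.
Step 2: L[1][1] = √(16) = 4.
  L[2][0] = (-1) / L[0][0] = -1.
  L[2][1] = (-12) / L[1][1] = -3.
Step 3: L[2][2] = √(4) = 2.

L[2][0] = -1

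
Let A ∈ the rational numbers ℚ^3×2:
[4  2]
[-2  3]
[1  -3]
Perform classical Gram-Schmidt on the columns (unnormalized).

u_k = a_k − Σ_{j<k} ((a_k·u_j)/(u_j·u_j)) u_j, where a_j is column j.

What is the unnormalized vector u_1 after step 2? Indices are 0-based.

u_1 = (46/21, 61/21, -62/21)

Step 1: u_0 = a_0 = (4, -2, 1).
Step 2: u_1 = a_1 − (-1/21)·u_0 = (46/21, 61/21, -62/21).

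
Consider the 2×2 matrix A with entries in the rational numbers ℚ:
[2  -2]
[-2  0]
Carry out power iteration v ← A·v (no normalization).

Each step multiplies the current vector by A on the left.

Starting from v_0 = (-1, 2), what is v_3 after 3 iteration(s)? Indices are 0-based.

v_3 = (-56, 32)

v_0 = (-1, 2).
v_1 = A·v_0 = (-6, 2).
v_2 = A·v_1 = (-16, 12).
v_3 = A·v_2 = (-56, 32).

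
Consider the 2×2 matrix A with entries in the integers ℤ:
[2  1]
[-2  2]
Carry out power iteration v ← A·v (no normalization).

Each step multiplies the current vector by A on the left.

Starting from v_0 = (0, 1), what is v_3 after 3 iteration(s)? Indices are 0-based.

v_0 = (0, 1).
v_1 = A·v_0 = (1, 2).
v_2 = A·v_1 = (4, 2).
v_3 = A·v_2 = (10, -4).

v_3 = (10, -4)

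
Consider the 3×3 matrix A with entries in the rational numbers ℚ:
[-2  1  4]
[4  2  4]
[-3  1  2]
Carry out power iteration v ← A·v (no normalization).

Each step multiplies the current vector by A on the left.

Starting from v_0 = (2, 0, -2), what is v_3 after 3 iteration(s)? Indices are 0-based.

v_0 = (2, 0, -2).
v_1 = A·v_0 = (-12, 0, -10).
v_2 = A·v_1 = (-16, -88, 16).
v_3 = A·v_2 = (8, -176, -8).

v_3 = (8, -176, -8)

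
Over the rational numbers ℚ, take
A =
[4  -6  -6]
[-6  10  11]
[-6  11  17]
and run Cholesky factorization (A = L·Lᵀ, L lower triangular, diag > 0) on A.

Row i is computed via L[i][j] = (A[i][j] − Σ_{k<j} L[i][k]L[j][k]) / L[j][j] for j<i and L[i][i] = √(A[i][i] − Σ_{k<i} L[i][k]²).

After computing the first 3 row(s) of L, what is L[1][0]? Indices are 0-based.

Step 1: L[0][0] = √(4) = 2.
  L[1][0] = (-6) / L[0][0] = -3.
Step 2: L[1][1] = √(1) = 1.
  L[2][0] = (-6) / L[0][0] = -3.
  L[2][1] = (2) / L[1][1] = 2.
Step 3: L[2][2] = √(4) = 2.

L[1][0] = -3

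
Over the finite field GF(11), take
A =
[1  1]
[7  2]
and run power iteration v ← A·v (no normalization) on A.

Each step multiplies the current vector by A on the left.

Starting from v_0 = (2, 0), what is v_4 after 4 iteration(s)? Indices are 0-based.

v_4 = (1, 6)

v_0 = (2, 0).
v_1 = A·v_0 = (2, 3).
v_2 = A·v_1 = (5, 9).
v_3 = A·v_2 = (3, 9).
v_4 = A·v_3 = (1, 6).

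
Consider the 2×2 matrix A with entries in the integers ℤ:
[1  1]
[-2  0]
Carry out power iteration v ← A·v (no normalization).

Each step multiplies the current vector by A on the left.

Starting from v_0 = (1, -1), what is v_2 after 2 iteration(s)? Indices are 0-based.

v_2 = (-2, 0)

v_0 = (1, -1).
v_1 = A·v_0 = (0, -2).
v_2 = A·v_1 = (-2, 0).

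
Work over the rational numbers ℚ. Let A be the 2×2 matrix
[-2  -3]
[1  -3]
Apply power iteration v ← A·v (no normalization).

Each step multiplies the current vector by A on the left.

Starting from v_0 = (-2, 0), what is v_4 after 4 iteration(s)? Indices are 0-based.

v_4 = (148, 70)

v_0 = (-2, 0).
v_1 = A·v_0 = (4, -2).
v_2 = A·v_1 = (-2, 10).
v_3 = A·v_2 = (-26, -32).
v_4 = A·v_3 = (148, 70).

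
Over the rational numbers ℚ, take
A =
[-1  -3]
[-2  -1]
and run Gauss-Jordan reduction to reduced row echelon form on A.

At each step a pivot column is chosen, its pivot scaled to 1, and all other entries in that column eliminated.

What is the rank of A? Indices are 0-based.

pivot(0,0)=-1: scale R0 → (1, 3)
  clear (1,0): R1 −= (-2)R0 → (0, 5)
pivot(1,1)=5: scale R1 → (0, 1)
  clear (0,1): R0 −= (3)R1 → (1, 0)

rank = 2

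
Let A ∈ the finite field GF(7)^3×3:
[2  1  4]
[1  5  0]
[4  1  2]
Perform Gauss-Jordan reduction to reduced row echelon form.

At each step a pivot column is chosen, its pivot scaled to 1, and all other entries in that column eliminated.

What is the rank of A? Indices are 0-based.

rank = 3

[1] R0 /= 2  ⇒  (1, 4, 2)
     R1 -= 1·R0  ⇒  (0, 1, 5)
     R2 -= 4·R0  ⇒  (0, 6, 1)
[2] R1 /= 1  ⇒  (0, 1, 5)
     R0 -= 4·R1  ⇒  (1, 0, 3)
     R2 -= 6·R1  ⇒  (0, 0, 6)
[3] R2 /= 6  ⇒  (0, 0, 1)
     R0 -= 3·R2  ⇒  (1, 0, 0)
     R1 -= 5·R2  ⇒  (0, 1, 0)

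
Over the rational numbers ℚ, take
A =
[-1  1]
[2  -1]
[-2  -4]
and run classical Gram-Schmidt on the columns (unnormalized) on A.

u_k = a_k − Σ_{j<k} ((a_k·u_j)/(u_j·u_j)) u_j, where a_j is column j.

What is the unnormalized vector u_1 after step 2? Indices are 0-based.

Step 1: u_0 = a_0 = (-1, 2, -2).
Step 2: u_1 = a_1 − (5/9)·u_0 = (14/9, -19/9, -26/9).

u_1 = (14/9, -19/9, -26/9)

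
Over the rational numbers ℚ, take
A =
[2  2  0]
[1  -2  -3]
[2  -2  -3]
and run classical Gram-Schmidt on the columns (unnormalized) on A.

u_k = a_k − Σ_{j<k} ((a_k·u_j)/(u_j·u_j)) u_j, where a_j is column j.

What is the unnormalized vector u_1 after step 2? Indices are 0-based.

Step 1: u_0 = a_0 = (2, 1, 2).
Step 2: u_1 = a_1 − (-2/9)·u_0 = (22/9, -16/9, -14/9).

u_1 = (22/9, -16/9, -14/9)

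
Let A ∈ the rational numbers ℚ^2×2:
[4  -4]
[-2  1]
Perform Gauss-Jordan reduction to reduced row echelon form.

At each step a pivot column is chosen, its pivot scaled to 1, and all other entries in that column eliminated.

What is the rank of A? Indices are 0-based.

step 1: normalize row 0 (÷4) = (1, -1)
  row 1: subtract -2×row0 = (0, -1)
step 2: normalize row 1 (÷-1) = (0, 1)
  row 0: subtract -1×row1 = (1, 0)

rank = 2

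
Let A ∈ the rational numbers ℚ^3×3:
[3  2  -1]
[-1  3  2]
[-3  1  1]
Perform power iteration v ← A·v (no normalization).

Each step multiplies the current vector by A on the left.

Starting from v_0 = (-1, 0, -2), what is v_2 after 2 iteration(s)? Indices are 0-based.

v_2 = (-10, -6, 1)

v_0 = (-1, 0, -2).
v_1 = A·v_0 = (-1, -3, 1).
v_2 = A·v_1 = (-10, -6, 1).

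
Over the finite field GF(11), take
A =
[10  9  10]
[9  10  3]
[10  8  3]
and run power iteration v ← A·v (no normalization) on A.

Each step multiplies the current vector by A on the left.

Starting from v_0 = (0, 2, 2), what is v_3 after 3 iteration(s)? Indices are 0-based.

v_3 = (3, 0, 4)

v_0 = (0, 2, 2).
v_1 = A·v_0 = (5, 4, 0).
v_2 = A·v_1 = (9, 8, 5).
v_3 = A·v_2 = (3, 0, 4).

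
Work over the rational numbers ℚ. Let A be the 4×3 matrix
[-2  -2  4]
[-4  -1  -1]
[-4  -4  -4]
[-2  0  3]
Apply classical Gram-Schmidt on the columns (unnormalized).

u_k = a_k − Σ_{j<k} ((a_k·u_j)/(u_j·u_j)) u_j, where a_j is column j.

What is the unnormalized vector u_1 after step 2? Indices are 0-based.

u_1 = (-4/5, 7/5, -8/5, 6/5)

Step 1: u_0 = a_0 = (-2, -4, -4, -2).
Step 2: u_1 = a_1 − (3/5)·u_0 = (-4/5, 7/5, -8/5, 6/5).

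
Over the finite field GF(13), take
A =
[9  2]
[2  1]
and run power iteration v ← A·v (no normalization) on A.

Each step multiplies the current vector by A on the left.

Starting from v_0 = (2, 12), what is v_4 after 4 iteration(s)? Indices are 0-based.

v_4 = (8, 3)

v_0 = (2, 12).
v_1 = A·v_0 = (3, 3).
v_2 = A·v_1 = (7, 9).
v_3 = A·v_2 = (3, 10).
v_4 = A·v_3 = (8, 3).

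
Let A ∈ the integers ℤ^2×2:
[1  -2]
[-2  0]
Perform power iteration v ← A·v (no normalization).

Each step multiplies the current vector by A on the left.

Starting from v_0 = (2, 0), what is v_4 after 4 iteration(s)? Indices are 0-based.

v_0 = (2, 0).
v_1 = A·v_0 = (2, -4).
v_2 = A·v_1 = (10, -4).
v_3 = A·v_2 = (18, -20).
v_4 = A·v_3 = (58, -36).

v_4 = (58, -36)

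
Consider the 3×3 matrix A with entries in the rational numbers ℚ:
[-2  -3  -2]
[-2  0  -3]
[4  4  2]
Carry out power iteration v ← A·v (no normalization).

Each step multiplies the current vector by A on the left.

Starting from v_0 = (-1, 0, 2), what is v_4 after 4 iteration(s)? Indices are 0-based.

v_4 = (-192, -104, 240)

v_0 = (-1, 0, 2).
v_1 = A·v_0 = (-2, -4, 0).
v_2 = A·v_1 = (16, 4, -24).
v_3 = A·v_2 = (4, 40, 32).
v_4 = A·v_3 = (-192, -104, 240).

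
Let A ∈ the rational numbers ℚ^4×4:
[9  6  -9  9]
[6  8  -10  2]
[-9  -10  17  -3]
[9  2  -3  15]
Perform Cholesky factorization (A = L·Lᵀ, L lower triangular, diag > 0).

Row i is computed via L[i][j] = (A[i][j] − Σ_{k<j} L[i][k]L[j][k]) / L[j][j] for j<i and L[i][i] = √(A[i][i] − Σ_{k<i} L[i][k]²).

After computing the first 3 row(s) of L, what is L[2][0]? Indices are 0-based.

L[2][0] = -3

Step 1: L[0][0] = √(9) = 3.
  L[1][0] = (6) / L[0][0] = 2.
Step 2: L[1][1] = √(4) = 2.
  L[2][0] = (-9) / L[0][0] = -3.
  L[2][1] = (-4) / L[1][1] = -2.
Step 3: L[2][2] = √(4) = 2.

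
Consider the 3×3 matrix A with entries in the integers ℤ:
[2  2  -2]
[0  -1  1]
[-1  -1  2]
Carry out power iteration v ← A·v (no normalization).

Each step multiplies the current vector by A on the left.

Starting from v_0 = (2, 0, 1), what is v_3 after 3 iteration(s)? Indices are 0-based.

v_3 = (16, -2, -11)

v_0 = (2, 0, 1).
v_1 = A·v_0 = (2, 1, 0).
v_2 = A·v_1 = (6, -1, -3).
v_3 = A·v_2 = (16, -2, -11).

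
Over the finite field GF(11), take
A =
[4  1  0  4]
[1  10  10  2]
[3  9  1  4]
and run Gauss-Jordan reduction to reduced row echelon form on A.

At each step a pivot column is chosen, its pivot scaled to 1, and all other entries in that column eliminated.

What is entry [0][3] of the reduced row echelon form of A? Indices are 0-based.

pivot(0,0)=4: scale R0 → (1, 3, 0, 1)
  clear (1,0): R1 −= (1)R0 → (0, 7, 10, 1)
  clear (2,0): R2 −= (3)R0 → (0, 0, 1, 1)
pivot(1,1)=7: scale R1 → (0, 1, 3, 8)
  clear (0,1): R0 −= (3)R1 → (1, 0, 2, 10)
pivot(2,2)=1: scale R2 → (0, 0, 1, 1)
  clear (0,2): R0 −= (2)R2 → (1, 0, 0, 8)
  clear (1,2): R1 −= (3)R2 → (0, 1, 0, 5)

M[0][3] = 8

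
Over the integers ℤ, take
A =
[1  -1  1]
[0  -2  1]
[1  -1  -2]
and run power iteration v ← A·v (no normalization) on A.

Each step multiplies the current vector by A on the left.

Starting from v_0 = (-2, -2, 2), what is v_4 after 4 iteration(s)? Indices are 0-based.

v_4 = (-24, -72, -24)

v_0 = (-2, -2, 2).
v_1 = A·v_0 = (2, 6, -4).
v_2 = A·v_1 = (-8, -16, 4).
v_3 = A·v_2 = (12, 36, 0).
v_4 = A·v_3 = (-24, -72, -24).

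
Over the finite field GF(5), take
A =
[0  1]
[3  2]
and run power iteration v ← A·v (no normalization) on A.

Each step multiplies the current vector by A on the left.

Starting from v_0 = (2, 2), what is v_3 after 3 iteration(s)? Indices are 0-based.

v_0 = (2, 2).
v_1 = A·v_0 = (2, 0).
v_2 = A·v_1 = (0, 1).
v_3 = A·v_2 = (1, 2).

v_3 = (1, 2)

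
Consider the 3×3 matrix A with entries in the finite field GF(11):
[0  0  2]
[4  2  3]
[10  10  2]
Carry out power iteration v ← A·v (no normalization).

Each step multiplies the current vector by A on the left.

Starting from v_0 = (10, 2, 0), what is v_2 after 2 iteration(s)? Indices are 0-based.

v_0 = (10, 2, 0).
v_1 = A·v_0 = (0, 0, 10).
v_2 = A·v_1 = (9, 8, 9).

v_2 = (9, 8, 9)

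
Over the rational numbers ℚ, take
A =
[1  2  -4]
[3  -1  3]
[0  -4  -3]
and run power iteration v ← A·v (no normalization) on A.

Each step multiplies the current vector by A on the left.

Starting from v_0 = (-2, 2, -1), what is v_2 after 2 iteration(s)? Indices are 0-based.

v_2 = (4, 14, 59)

v_0 = (-2, 2, -1).
v_1 = A·v_0 = (6, -11, -5).
v_2 = A·v_1 = (4, 14, 59).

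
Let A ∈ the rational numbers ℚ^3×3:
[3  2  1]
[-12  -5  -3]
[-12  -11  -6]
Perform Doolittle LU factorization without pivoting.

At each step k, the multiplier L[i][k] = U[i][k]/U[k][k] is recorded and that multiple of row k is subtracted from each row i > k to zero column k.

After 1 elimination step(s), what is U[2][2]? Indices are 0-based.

Step 1: pivot at (0,0) is 3.
  row1 ← row1 − (-4)·row0  ⇒  L[1][0]=-4, U row1=(0, 3, 1)
  row2 ← row2 − (-4)·row0  ⇒  L[2][0]=-4, U row2=(0, -3, -2)

U[2][2] = -2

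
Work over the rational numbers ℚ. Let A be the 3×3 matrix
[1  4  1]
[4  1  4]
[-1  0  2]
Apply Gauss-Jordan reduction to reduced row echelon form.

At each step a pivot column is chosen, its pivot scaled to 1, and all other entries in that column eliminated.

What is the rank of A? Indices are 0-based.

rank = 3

pivot(0,0)=1: scale R0 → (1, 4, 1)
  clear (1,0): R1 −= (4)R0 → (0, -15, 0)
  clear (2,0): R2 −= (-1)R0 → (0, 4, 3)
pivot(1,1)=-15: scale R1 → (0, 1, 0)
  clear (0,1): R0 −= (4)R1 → (1, 0, 1)
  clear (2,1): R2 −= (4)R1 → (0, 0, 3)
pivot(2,2)=3: scale R2 → (0, 0, 1)
  clear (0,2): R0 −= (1)R2 → (1, 0, 0)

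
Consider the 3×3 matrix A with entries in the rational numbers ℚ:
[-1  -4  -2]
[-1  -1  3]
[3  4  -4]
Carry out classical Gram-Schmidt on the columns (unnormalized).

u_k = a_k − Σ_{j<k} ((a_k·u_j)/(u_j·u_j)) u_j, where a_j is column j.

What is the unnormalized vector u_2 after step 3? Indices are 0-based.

Step 1: u_0 = a_0 = (-1, -1, 3).
Step 2: u_1 = a_1 − (17/11)·u_0 = (-27/11, 6/11, -7/11).
Step 3: u_2 = a_2 − (-13/11)·u_0 − (50/37)·u_1 = (5/37, 40/37, 15/37).

u_2 = (5/37, 40/37, 15/37)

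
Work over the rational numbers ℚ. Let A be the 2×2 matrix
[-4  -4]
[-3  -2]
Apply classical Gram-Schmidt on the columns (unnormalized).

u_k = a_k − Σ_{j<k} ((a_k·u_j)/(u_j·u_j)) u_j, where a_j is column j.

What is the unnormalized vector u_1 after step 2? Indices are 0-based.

u_1 = (-12/25, 16/25)

Step 1: u_0 = a_0 = (-4, -3).
Step 2: u_1 = a_1 − (22/25)·u_0 = (-12/25, 16/25).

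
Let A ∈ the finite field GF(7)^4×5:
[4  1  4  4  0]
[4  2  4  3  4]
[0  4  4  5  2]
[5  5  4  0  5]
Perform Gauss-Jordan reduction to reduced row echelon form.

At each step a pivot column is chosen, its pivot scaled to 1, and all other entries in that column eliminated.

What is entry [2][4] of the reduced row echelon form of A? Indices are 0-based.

pivot(0,0)=4: scale R0 → (1, 2, 1, 1, 0)
  clear (1,0): R1 −= (4)R0 → (0, 1, 0, 6, 4)
  clear (3,0): R3 −= (5)R0 → (0, 2, 6, 2, 5)
pivot(1,1)=1: scale R1 → (0, 1, 0, 6, 4)
  clear (0,1): R0 −= (2)R1 → (1, 0, 1, 3, 6)
  clear (2,1): R2 −= (4)R1 → (0, 0, 4, 2, 0)
  clear (3,1): R3 −= (2)R1 → (0, 0, 6, 4, 4)
pivot(2,2)=4: scale R2 → (0, 0, 1, 4, 0)
  clear (0,2): R0 −= (1)R2 → (1, 0, 0, 6, 6)
  clear (3,2): R3 −= (6)R2 → (0, 0, 0, 1, 4)
pivot(3,3)=1: scale R3 → (0, 0, 0, 1, 4)
  clear (0,3): R0 −= (6)R3 → (1, 0, 0, 0, 3)
  clear (1,3): R1 −= (6)R3 → (0, 1, 0, 0, 1)
  clear (2,3): R2 −= (4)R3 → (0, 0, 1, 0, 5)

M[2][4] = 5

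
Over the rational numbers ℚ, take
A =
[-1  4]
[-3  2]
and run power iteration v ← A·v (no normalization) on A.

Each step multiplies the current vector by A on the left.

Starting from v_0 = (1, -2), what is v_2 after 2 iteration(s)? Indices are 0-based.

v_2 = (-19, 13)

v_0 = (1, -2).
v_1 = A·v_0 = (-9, -7).
v_2 = A·v_1 = (-19, 13).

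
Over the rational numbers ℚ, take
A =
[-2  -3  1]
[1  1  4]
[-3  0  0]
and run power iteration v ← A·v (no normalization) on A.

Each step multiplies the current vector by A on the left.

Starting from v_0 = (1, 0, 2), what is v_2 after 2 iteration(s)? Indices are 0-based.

v_2 = (-30, -3, 0)

v_0 = (1, 0, 2).
v_1 = A·v_0 = (0, 9, -3).
v_2 = A·v_1 = (-30, -3, 0).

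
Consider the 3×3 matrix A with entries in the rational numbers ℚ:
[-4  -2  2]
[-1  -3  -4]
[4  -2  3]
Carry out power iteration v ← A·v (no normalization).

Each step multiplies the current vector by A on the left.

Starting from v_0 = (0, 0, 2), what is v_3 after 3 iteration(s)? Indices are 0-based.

v_3 = (60, -200, 206)

v_0 = (0, 0, 2).
v_1 = A·v_0 = (4, -8, 6).
v_2 = A·v_1 = (12, -4, 50).
v_3 = A·v_2 = (60, -200, 206).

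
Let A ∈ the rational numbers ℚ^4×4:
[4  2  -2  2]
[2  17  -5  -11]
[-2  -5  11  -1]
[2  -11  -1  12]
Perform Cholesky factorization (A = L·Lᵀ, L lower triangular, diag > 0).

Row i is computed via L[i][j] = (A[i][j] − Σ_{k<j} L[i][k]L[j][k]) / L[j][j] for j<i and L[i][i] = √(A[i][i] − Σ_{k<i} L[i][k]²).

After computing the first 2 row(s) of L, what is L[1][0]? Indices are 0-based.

Step 1: L[0][0] = √(4) = 2.
  L[1][0] = (2) / L[0][0] = 1.
Step 2: L[1][1] = √(16) = 4.

L[1][0] = 1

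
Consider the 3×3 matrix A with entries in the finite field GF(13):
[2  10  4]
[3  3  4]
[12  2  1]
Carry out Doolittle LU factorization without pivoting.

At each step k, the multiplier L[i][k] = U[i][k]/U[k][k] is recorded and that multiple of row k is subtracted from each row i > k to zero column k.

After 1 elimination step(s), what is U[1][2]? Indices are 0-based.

[col 0] pivot 2
  R1 -= 8*R0 → (0, 1, 11)  (L[1][0] := 8)
  R2 -= 6*R0 → (0, 7, 3)  (L[2][0] := 6)

U[1][2] = 11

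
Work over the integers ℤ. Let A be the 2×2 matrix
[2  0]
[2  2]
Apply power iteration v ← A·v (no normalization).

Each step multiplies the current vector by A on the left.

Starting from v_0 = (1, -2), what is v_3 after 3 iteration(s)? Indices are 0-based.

v_3 = (8, 8)

v_0 = (1, -2).
v_1 = A·v_0 = (2, -2).
v_2 = A·v_1 = (4, 0).
v_3 = A·v_2 = (8, 8).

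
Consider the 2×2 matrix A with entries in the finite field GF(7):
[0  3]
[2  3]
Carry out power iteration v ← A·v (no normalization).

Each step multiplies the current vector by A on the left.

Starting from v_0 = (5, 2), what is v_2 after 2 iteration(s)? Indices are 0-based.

v_2 = (6, 4)

v_0 = (5, 2).
v_1 = A·v_0 = (6, 2).
v_2 = A·v_1 = (6, 4).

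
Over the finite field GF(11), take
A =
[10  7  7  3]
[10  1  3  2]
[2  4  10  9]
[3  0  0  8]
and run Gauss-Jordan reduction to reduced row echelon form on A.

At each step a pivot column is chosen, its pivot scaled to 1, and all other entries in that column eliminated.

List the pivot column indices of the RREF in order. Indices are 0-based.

pivot columns: 0, 1, 2, 3

[1] R0 /= 10  ⇒  (1, 4, 4, 8)
     R1 -= 10·R0  ⇒  (0, 5, 7, 10)
     R2 -= 2·R0  ⇒  (0, 7, 2, 4)
     R3 -= 3·R0  ⇒  (0, 10, 10, 6)
[2] R1 /= 5  ⇒  (0, 1, 8, 2)
     R0 -= 4·R1  ⇒  (1, 0, 5, 0)
     R2 -= 7·R1  ⇒  (0, 0, 1, 1)
     R3 -= 10·R1  ⇒  (0, 0, 7, 8)
[3] R2 /= 1  ⇒  (0, 0, 1, 1)
     R0 -= 5·R2  ⇒  (1, 0, 0, 6)
     R1 -= 8·R2  ⇒  (0, 1, 0, 5)
     R3 -= 7·R2  ⇒  (0, 0, 0, 1)
[4] R3 /= 1  ⇒  (0, 0, 0, 1)
     R0 -= 6·R3  ⇒  (1, 0, 0, 0)
     R1 -= 5·R3  ⇒  (0, 1, 0, 0)
     R2 -= 1·R3  ⇒  (0, 0, 1, 0)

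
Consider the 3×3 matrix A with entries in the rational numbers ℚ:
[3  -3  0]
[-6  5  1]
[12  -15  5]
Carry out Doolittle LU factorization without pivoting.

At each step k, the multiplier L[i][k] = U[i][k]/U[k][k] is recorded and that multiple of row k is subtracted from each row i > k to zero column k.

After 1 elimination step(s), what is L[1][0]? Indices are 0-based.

L[1][0] = -2

k=0: U[0][0]=3
  eliminate (1,0): mult=-2, new row 1: (0, -1, 1); set L[1][0]=-2
  eliminate (2,0): mult=4, new row 2: (0, -3, 5); set L[2][0]=4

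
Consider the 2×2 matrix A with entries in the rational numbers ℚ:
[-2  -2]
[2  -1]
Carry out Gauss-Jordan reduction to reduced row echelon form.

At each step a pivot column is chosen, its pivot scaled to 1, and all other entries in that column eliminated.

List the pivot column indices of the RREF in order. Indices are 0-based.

[1] R0 /= -2  ⇒  (1, 1)
     R1 -= 2·R0  ⇒  (0, -3)
[2] R1 /= -3  ⇒  (0, 1)
     R0 -= 1·R1  ⇒  (1, 0)

pivot columns: 0, 1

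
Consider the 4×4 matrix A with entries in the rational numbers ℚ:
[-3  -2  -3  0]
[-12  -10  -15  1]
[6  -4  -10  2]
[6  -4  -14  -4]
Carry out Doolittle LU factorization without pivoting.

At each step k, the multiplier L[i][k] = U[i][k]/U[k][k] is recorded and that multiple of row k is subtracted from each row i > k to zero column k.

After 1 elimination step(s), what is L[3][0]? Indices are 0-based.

[col 0] pivot -3
  R1 -= 4*R0 → (0, -2, -3, 1)  (L[1][0] := 4)
  R2 -= -2*R0 → (0, -8, -16, 2)  (L[2][0] := -2)
  R3 -= -2*R0 → (0, -8, -20, -4)  (L[3][0] := -2)

L[3][0] = -2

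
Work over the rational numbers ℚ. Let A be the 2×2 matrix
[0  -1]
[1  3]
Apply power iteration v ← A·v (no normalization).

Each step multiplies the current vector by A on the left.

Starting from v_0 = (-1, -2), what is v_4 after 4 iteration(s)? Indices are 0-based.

v_0 = (-1, -2).
v_1 = A·v_0 = (2, -7).
v_2 = A·v_1 = (7, -19).
v_3 = A·v_2 = (19, -50).
v_4 = A·v_3 = (50, -131).

v_4 = (50, -131)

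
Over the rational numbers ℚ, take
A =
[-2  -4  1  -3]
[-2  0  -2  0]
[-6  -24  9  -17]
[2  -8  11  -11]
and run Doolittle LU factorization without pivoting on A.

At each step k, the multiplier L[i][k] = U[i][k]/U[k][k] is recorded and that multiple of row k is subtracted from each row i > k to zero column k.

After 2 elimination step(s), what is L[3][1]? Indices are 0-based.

Step 1: pivot at (0,0) is -2.
  row1 ← row1 − (1)·row0  ⇒  L[1][0]=1, U row1=(0, 4, -3, 3)
  row2 ← row2 − (3)·row0  ⇒  L[2][0]=3, U row2=(0, -12, 6, -8)
  row3 ← row3 − (-1)·row0  ⇒  L[3][0]=-1, U row3=(0, -12, 12, -14)
Step 2: pivot at (1,1) is 4.
  row2 ← row2 − (-3)·row1  ⇒  L[2][1]=-3, U row2=(0, 0, -3, 1)
  row3 ← row3 − (-3)·row1  ⇒  L[3][1]=-3, U row3=(0, 0, 3, -5)

L[3][1] = -3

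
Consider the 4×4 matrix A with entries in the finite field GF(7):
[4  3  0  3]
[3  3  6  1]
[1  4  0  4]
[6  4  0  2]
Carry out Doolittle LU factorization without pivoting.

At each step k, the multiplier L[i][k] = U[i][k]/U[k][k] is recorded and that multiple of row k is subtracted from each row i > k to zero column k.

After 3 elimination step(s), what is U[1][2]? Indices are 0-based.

U[1][2] = 6

k=0: U[0][0]=4
  eliminate (1,0): mult=6, new row 1: (0, 6, 6, 4); set L[1][0]=6
  eliminate (2,0): mult=2, new row 2: (0, 5, 0, 5); set L[2][0]=2
  eliminate (3,0): mult=5, new row 3: (0, 3, 0, 1); set L[3][0]=5
k=1: U[1][1]=6
  eliminate (2,1): mult=2, new row 2: (0, 0, 2, 4); set L[2][1]=2
  eliminate (3,1): mult=4, new row 3: (0, 0, 4, 6); set L[3][1]=4
k=2: U[2][2]=2
  eliminate (3,2): mult=2, new row 3: (0, 0, 0, 5); set L[3][2]=2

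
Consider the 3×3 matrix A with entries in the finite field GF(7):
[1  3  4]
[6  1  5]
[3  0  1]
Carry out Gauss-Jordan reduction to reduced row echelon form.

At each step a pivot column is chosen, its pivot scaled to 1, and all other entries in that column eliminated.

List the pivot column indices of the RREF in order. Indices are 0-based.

pivot columns: 0, 1, 2

[1] R0 /= 1  ⇒  (1, 3, 4)
     R1 -= 6·R0  ⇒  (0, 4, 2)
     R2 -= 3·R0  ⇒  (0, 5, 3)
[2] R1 /= 4  ⇒  (0, 1, 4)
     R0 -= 3·R1  ⇒  (1, 0, 6)
     R2 -= 5·R1  ⇒  (0, 0, 4)
[3] R2 /= 4  ⇒  (0, 0, 1)
     R0 -= 6·R2  ⇒  (1, 0, 0)
     R1 -= 4·R2  ⇒  (0, 1, 0)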